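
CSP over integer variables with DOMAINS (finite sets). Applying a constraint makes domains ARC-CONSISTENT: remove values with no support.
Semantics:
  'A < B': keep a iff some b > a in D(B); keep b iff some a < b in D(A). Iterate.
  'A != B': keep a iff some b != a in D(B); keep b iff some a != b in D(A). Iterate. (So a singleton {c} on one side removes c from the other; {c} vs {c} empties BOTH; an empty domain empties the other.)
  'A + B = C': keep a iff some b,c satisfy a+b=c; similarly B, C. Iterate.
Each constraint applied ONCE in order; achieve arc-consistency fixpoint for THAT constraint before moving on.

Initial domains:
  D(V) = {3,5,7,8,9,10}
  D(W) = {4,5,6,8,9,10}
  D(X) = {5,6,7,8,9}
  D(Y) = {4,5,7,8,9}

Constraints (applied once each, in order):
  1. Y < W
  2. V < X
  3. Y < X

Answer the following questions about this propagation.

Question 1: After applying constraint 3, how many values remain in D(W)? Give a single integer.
Constraint 1 (Y < W) on D(Y)={4,5,7,8,9} D(W)={4,5,6,8,9,10}: W {4,5,6,8,9,10}->{5,6,8,9,10}
Constraint 2 (V < X) on D(V)={3,5,7,8,9,10} D(X)={5,6,7,8,9}: V {3,5,7,8,9,10}->{3,5,7,8}
Constraint 3 (Y < X) on D(Y)={4,5,7,8,9} D(X)={5,6,7,8,9}: Y {4,5,7,8,9}->{4,5,7,8}
So after constraint 3: D(W)={5,6,8,9,10}, size = 5

Answer: 5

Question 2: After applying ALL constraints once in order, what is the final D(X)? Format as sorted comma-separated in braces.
Constraint 1 (Y < W) on D(Y)={4,5,7,8,9} D(W)={4,5,6,8,9,10}: W {4,5,6,8,9,10}->{5,6,8,9,10}
Constraint 2 (V < X) on D(V)={3,5,7,8,9,10} D(X)={5,6,7,8,9}: V {3,5,7,8,9,10}->{3,5,7,8}
Constraint 3 (Y < X) on D(Y)={4,5,7,8,9} D(X)={5,6,7,8,9}: Y {4,5,7,8,9}->{4,5,7,8}
So after all 3 constraints: D(X) = {5,6,7,8,9}

Answer: {5,6,7,8,9}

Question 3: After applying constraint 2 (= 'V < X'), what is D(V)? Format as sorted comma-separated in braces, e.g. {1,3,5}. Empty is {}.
Answer: {3,5,7,8}

Derivation:
Constraint 1 (Y < W) on D(Y)={4,5,7,8,9} D(W)={4,5,6,8,9,10}: W {4,5,6,8,9,10}->{5,6,8,9,10}
Constraint 2 (V < X) on D(V)={3,5,7,8,9,10} D(X)={5,6,7,8,9}: V {3,5,7,8,9,10}->{3,5,7,8}
So after constraint 2: D(V) = {3,5,7,8}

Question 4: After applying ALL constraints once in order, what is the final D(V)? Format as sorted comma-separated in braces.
Answer: {3,5,7,8}

Derivation:
Constraint 1 (Y < W) on D(Y)={4,5,7,8,9} D(W)={4,5,6,8,9,10}: W {4,5,6,8,9,10}->{5,6,8,9,10}
Constraint 2 (V < X) on D(V)={3,5,7,8,9,10} D(X)={5,6,7,8,9}: V {3,5,7,8,9,10}->{3,5,7,8}
Constraint 3 (Y < X) on D(Y)={4,5,7,8,9} D(X)={5,6,7,8,9}: Y {4,5,7,8,9}->{4,5,7,8}
So after all 3 constraints: D(V) = {3,5,7,8}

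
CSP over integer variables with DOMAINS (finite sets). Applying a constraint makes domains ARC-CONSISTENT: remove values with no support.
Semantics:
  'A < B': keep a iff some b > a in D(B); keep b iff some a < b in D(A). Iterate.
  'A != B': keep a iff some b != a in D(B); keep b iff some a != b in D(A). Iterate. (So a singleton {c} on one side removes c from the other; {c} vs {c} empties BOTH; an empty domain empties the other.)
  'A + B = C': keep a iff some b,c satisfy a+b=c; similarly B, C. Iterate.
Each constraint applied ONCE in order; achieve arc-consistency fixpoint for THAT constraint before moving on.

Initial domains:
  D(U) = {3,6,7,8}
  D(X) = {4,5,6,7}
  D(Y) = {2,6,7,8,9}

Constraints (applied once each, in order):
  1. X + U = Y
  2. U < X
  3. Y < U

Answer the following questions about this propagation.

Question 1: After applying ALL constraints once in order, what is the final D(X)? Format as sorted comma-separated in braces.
Answer: {4,5,6}

Derivation:
Constraint 1 (X + U = Y) on D(X)={4,5,6,7} D(U)={3,6,7,8} D(Y)={2,6,7,8,9}: X {4,5,6,7}->{4,5,6}; U {3,6,7,8}->{3}; Y {2,6,7,8,9}->{7,8,9}
Constraint 2 (U < X) on D(U)={3} D(X)={4,5,6}: no change
Constraint 3 (Y < U) on D(Y)={7,8,9} D(U)={3}: Y {7,8,9}->{}; U {3}->{}
So after all 3 constraints: D(X) = {4,5,6}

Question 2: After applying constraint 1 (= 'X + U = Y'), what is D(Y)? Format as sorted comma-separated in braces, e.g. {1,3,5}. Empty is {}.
Constraint 1 (X + U = Y) on D(X)={4,5,6,7} D(U)={3,6,7,8} D(Y)={2,6,7,8,9}: X {4,5,6,7}->{4,5,6}; U {3,6,7,8}->{3}; Y {2,6,7,8,9}->{7,8,9}
So after constraint 1: D(Y) = {7,8,9}

Answer: {7,8,9}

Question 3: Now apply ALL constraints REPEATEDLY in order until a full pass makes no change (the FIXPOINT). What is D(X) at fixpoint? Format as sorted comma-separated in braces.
Answer: {}

Derivation:
pass 0 (initial): D(X)={4,5,6,7}
pass 1: U {3,6,7,8}->{}; X {4,5,6,7}->{4,5,6}; Y {2,6,7,8,9}->{}
pass 2: X {4,5,6}->{}
pass 3: no change
Fixpoint after 3 passes: D(X) = {}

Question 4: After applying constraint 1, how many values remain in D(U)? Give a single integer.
Constraint 1 (X + U = Y) on D(X)={4,5,6,7} D(U)={3,6,7,8} D(Y)={2,6,7,8,9}: X {4,5,6,7}->{4,5,6}; U {3,6,7,8}->{3}; Y {2,6,7,8,9}->{7,8,9}
So after constraint 1: D(U)={3}, size = 1

Answer: 1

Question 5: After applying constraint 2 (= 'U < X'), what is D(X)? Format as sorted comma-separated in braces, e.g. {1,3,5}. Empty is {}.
Answer: {4,5,6}

Derivation:
Constraint 1 (X + U = Y) on D(X)={4,5,6,7} D(U)={3,6,7,8} D(Y)={2,6,7,8,9}: X {4,5,6,7}->{4,5,6}; U {3,6,7,8}->{3}; Y {2,6,7,8,9}->{7,8,9}
Constraint 2 (U < X) on D(U)={3} D(X)={4,5,6}: no change
So after constraint 2: D(X) = {4,5,6}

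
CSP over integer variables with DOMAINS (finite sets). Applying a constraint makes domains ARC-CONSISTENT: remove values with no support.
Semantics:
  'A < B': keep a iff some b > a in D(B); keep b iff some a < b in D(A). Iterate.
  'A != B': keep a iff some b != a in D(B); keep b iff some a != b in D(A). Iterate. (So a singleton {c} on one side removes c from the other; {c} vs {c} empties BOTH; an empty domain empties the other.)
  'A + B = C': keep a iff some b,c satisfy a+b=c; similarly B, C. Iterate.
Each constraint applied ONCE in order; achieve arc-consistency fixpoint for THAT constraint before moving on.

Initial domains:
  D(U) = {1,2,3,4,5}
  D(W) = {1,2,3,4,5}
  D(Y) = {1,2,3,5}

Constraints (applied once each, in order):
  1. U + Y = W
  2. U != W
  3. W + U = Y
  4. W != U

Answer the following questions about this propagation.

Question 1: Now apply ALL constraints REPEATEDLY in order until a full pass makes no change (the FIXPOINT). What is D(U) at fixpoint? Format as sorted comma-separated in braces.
pass 0 (initial): D(U)={1,2,3,4,5}
pass 1: U {1,2,3,4,5}->{1}; W {1,2,3,4,5}->{2}; Y {1,2,3,5}->{3}
pass 2: U {1}->{}; W {2}->{}; Y {3}->{}
pass 3: no change
Fixpoint after 3 passes: D(U) = {}

Answer: {}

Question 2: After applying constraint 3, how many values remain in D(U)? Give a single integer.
Constraint 1 (U + Y = W) on D(U)={1,2,3,4,5} D(Y)={1,2,3,5} D(W)={1,2,3,4,5}: U {1,2,3,4,5}->{1,2,3,4}; Y {1,2,3,5}->{1,2,3}; W {1,2,3,4,5}->{2,3,4,5}
Constraint 2 (U != W) on D(U)={1,2,3,4} D(W)={2,3,4,5}: no change
Constraint 3 (W + U = Y) on D(W)={2,3,4,5} D(U)={1,2,3,4} D(Y)={1,2,3}: W {2,3,4,5}->{2}; U {1,2,3,4}->{1}; Y {1,2,3}->{3}
So after constraint 3: D(U)={1}, size = 1

Answer: 1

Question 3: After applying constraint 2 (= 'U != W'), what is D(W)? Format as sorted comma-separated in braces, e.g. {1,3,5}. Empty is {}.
Constraint 1 (U + Y = W) on D(U)={1,2,3,4,5} D(Y)={1,2,3,5} D(W)={1,2,3,4,5}: U {1,2,3,4,5}->{1,2,3,4}; Y {1,2,3,5}->{1,2,3}; W {1,2,3,4,5}->{2,3,4,5}
Constraint 2 (U != W) on D(U)={1,2,3,4} D(W)={2,3,4,5}: no change
So after constraint 2: D(W) = {2,3,4,5}

Answer: {2,3,4,5}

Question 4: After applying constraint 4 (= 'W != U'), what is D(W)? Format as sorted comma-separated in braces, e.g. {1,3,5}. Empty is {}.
Constraint 1 (U + Y = W) on D(U)={1,2,3,4,5} D(Y)={1,2,3,5} D(W)={1,2,3,4,5}: U {1,2,3,4,5}->{1,2,3,4}; Y {1,2,3,5}->{1,2,3}; W {1,2,3,4,5}->{2,3,4,5}
Constraint 2 (U != W) on D(U)={1,2,3,4} D(W)={2,3,4,5}: no change
Constraint 3 (W + U = Y) on D(W)={2,3,4,5} D(U)={1,2,3,4} D(Y)={1,2,3}: W {2,3,4,5}->{2}; U {1,2,3,4}->{1}; Y {1,2,3}->{3}
Constraint 4 (W != U) on D(W)={2} D(U)={1}: no change
So after constraint 4: D(W) = {2}

Answer: {2}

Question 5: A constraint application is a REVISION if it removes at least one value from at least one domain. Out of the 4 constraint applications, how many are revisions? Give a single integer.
Answer: 2

Derivation:
Constraint 1 (U + Y = W) on D(U)={1,2,3,4,5} D(Y)={1,2,3,5} D(W)={1,2,3,4,5}: U {1,2,3,4,5}->{1,2,3,4}; Y {1,2,3,5}->{1,2,3}; W {1,2,3,4,5}->{2,3,4,5} => REVISION
Constraint 2 (U != W) on D(U)={1,2,3,4} D(W)={2,3,4,5}: no change => not a revision
Constraint 3 (W + U = Y) on D(W)={2,3,4,5} D(U)={1,2,3,4} D(Y)={1,2,3}: W {2,3,4,5}->{2}; U {1,2,3,4}->{1}; Y {1,2,3}->{3} => REVISION
Constraint 4 (W != U) on D(W)={2} D(U)={1}: no change => not a revision
Total revisions = 2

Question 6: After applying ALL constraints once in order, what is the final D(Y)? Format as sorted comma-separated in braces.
Answer: {3}

Derivation:
Constraint 1 (U + Y = W) on D(U)={1,2,3,4,5} D(Y)={1,2,3,5} D(W)={1,2,3,4,5}: U {1,2,3,4,5}->{1,2,3,4}; Y {1,2,3,5}->{1,2,3}; W {1,2,3,4,5}->{2,3,4,5}
Constraint 2 (U != W) on D(U)={1,2,3,4} D(W)={2,3,4,5}: no change
Constraint 3 (W + U = Y) on D(W)={2,3,4,5} D(U)={1,2,3,4} D(Y)={1,2,3}: W {2,3,4,5}->{2}; U {1,2,3,4}->{1}; Y {1,2,3}->{3}
Constraint 4 (W != U) on D(W)={2} D(U)={1}: no change
So after all 4 constraints: D(Y) = {3}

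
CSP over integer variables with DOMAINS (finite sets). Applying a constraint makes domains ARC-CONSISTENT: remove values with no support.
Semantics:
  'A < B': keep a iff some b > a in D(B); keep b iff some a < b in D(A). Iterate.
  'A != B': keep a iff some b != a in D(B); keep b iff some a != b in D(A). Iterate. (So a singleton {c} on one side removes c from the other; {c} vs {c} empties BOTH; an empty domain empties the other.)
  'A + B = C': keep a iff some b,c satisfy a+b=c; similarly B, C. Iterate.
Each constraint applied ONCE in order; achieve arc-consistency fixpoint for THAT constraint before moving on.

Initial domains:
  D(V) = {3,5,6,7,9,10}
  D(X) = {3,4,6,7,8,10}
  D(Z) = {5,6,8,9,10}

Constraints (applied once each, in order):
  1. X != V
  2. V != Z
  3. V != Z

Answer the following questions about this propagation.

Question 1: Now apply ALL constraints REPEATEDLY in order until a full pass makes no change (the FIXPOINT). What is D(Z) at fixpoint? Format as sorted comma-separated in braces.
Answer: {5,6,8,9,10}

Derivation:
pass 0 (initial): D(Z)={5,6,8,9,10}
pass 1: no change
Fixpoint after 1 passes: D(Z) = {5,6,8,9,10}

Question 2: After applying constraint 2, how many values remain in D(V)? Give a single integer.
Constraint 1 (X != V) on D(X)={3,4,6,7,8,10} D(V)={3,5,6,7,9,10}: no change
Constraint 2 (V != Z) on D(V)={3,5,6,7,9,10} D(Z)={5,6,8,9,10}: no change
So after constraint 2: D(V)={3,5,6,7,9,10}, size = 6

Answer: 6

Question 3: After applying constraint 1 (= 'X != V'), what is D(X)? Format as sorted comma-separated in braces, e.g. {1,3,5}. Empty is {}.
Answer: {3,4,6,7,8,10}

Derivation:
Constraint 1 (X != V) on D(X)={3,4,6,7,8,10} D(V)={3,5,6,7,9,10}: no change
So after constraint 1: D(X) = {3,4,6,7,8,10}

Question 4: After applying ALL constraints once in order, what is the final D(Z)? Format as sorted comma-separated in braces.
Answer: {5,6,8,9,10}

Derivation:
Constraint 1 (X != V) on D(X)={3,4,6,7,8,10} D(V)={3,5,6,7,9,10}: no change
Constraint 2 (V != Z) on D(V)={3,5,6,7,9,10} D(Z)={5,6,8,9,10}: no change
Constraint 3 (V != Z) on D(V)={3,5,6,7,9,10} D(Z)={5,6,8,9,10}: no change
So after all 3 constraints: D(Z) = {5,6,8,9,10}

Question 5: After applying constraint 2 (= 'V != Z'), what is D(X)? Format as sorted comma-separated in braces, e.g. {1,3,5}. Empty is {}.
Answer: {3,4,6,7,8,10}

Derivation:
Constraint 1 (X != V) on D(X)={3,4,6,7,8,10} D(V)={3,5,6,7,9,10}: no change
Constraint 2 (V != Z) on D(V)={3,5,6,7,9,10} D(Z)={5,6,8,9,10}: no change
So after constraint 2: D(X) = {3,4,6,7,8,10}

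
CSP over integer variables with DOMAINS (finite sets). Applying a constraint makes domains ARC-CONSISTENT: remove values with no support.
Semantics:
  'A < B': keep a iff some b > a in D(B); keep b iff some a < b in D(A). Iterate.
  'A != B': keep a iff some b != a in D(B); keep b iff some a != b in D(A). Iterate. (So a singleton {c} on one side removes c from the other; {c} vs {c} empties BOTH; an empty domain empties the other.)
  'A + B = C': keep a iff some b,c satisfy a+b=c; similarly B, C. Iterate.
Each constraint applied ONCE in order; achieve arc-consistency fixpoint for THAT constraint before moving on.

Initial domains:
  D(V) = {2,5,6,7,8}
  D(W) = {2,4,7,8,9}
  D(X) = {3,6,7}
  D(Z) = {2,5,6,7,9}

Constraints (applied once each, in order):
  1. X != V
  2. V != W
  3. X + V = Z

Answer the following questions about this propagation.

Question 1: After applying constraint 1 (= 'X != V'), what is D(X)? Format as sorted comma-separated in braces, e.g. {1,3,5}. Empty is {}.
Answer: {3,6,7}

Derivation:
Constraint 1 (X != V) on D(X)={3,6,7} D(V)={2,5,6,7,8}: no change
So after constraint 1: D(X) = {3,6,7}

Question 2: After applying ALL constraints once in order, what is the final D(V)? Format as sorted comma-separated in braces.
Answer: {2,6}

Derivation:
Constraint 1 (X != V) on D(X)={3,6,7} D(V)={2,5,6,7,8}: no change
Constraint 2 (V != W) on D(V)={2,5,6,7,8} D(W)={2,4,7,8,9}: no change
Constraint 3 (X + V = Z) on D(X)={3,6,7} D(V)={2,5,6,7,8} D(Z)={2,5,6,7,9}: X {3,6,7}->{3,7}; V {2,5,6,7,8}->{2,6}; Z {2,5,6,7,9}->{5,9}
So after all 3 constraints: D(V) = {2,6}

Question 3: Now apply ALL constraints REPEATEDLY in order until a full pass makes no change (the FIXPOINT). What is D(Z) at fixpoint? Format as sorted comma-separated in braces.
pass 0 (initial): D(Z)={2,5,6,7,9}
pass 1: V {2,5,6,7,8}->{2,6}; X {3,6,7}->{3,7}; Z {2,5,6,7,9}->{5,9}
pass 2: no change
Fixpoint after 2 passes: D(Z) = {5,9}

Answer: {5,9}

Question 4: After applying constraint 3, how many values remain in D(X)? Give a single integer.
Constraint 1 (X != V) on D(X)={3,6,7} D(V)={2,5,6,7,8}: no change
Constraint 2 (V != W) on D(V)={2,5,6,7,8} D(W)={2,4,7,8,9}: no change
Constraint 3 (X + V = Z) on D(X)={3,6,7} D(V)={2,5,6,7,8} D(Z)={2,5,6,7,9}: X {3,6,7}->{3,7}; V {2,5,6,7,8}->{2,6}; Z {2,5,6,7,9}->{5,9}
So after constraint 3: D(X)={3,7}, size = 2

Answer: 2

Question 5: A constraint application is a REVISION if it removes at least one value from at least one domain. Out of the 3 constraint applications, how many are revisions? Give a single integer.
Constraint 1 (X != V) on D(X)={3,6,7} D(V)={2,5,6,7,8}: no change => not a revision
Constraint 2 (V != W) on D(V)={2,5,6,7,8} D(W)={2,4,7,8,9}: no change => not a revision
Constraint 3 (X + V = Z) on D(X)={3,6,7} D(V)={2,5,6,7,8} D(Z)={2,5,6,7,9}: X {3,6,7}->{3,7}; V {2,5,6,7,8}->{2,6}; Z {2,5,6,7,9}->{5,9} => REVISION
Total revisions = 1

Answer: 1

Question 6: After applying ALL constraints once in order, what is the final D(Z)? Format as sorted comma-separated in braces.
Answer: {5,9}

Derivation:
Constraint 1 (X != V) on D(X)={3,6,7} D(V)={2,5,6,7,8}: no change
Constraint 2 (V != W) on D(V)={2,5,6,7,8} D(W)={2,4,7,8,9}: no change
Constraint 3 (X + V = Z) on D(X)={3,6,7} D(V)={2,5,6,7,8} D(Z)={2,5,6,7,9}: X {3,6,7}->{3,7}; V {2,5,6,7,8}->{2,6}; Z {2,5,6,7,9}->{5,9}
So after all 3 constraints: D(Z) = {5,9}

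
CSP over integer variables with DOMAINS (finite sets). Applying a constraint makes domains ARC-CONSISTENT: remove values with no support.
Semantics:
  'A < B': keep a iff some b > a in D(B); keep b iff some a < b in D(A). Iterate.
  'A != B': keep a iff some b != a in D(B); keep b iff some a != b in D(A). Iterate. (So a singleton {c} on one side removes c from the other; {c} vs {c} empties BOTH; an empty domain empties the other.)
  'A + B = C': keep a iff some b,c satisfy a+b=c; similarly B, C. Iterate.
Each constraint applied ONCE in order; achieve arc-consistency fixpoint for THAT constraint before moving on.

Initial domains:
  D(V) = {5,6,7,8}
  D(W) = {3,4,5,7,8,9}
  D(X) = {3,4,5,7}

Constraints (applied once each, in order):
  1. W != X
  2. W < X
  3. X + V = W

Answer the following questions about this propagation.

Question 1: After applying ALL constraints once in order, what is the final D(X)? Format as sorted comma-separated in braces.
Answer: {}

Derivation:
Constraint 1 (W != X) on D(W)={3,4,5,7,8,9} D(X)={3,4,5,7}: no change
Constraint 2 (W < X) on D(W)={3,4,5,7,8,9} D(X)={3,4,5,7}: W {3,4,5,7,8,9}->{3,4,5}; X {3,4,5,7}->{4,5,7}
Constraint 3 (X + V = W) on D(X)={4,5,7} D(V)={5,6,7,8} D(W)={3,4,5}: X {4,5,7}->{}; V {5,6,7,8}->{}; W {3,4,5}->{}
So after all 3 constraints: D(X) = {}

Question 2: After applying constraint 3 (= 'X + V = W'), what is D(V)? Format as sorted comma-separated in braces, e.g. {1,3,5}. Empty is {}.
Answer: {}

Derivation:
Constraint 1 (W != X) on D(W)={3,4,5,7,8,9} D(X)={3,4,5,7}: no change
Constraint 2 (W < X) on D(W)={3,4,5,7,8,9} D(X)={3,4,5,7}: W {3,4,5,7,8,9}->{3,4,5}; X {3,4,5,7}->{4,5,7}
Constraint 3 (X + V = W) on D(X)={4,5,7} D(V)={5,6,7,8} D(W)={3,4,5}: X {4,5,7}->{}; V {5,6,7,8}->{}; W {3,4,5}->{}
So after constraint 3: D(V) = {}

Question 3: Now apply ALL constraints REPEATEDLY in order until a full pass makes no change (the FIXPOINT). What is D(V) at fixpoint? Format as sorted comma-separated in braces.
Answer: {}

Derivation:
pass 0 (initial): D(V)={5,6,7,8}
pass 1: V {5,6,7,8}->{}; W {3,4,5,7,8,9}->{}; X {3,4,5,7}->{}
pass 2: no change
Fixpoint after 2 passes: D(V) = {}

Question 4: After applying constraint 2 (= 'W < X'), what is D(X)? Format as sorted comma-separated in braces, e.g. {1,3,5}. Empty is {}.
Constraint 1 (W != X) on D(W)={3,4,5,7,8,9} D(X)={3,4,5,7}: no change
Constraint 2 (W < X) on D(W)={3,4,5,7,8,9} D(X)={3,4,5,7}: W {3,4,5,7,8,9}->{3,4,5}; X {3,4,5,7}->{4,5,7}
So after constraint 2: D(X) = {4,5,7}

Answer: {4,5,7}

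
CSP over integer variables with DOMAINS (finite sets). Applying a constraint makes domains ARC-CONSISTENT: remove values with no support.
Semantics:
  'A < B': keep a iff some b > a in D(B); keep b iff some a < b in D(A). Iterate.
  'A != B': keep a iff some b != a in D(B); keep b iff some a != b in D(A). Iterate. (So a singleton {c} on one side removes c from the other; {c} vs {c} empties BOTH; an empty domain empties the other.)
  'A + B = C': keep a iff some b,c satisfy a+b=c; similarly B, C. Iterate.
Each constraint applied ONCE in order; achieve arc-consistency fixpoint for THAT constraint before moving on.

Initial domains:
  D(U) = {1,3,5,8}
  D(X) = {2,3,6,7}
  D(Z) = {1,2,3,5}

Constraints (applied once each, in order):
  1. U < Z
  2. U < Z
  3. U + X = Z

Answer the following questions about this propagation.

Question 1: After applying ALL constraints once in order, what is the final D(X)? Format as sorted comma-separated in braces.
Answer: {2}

Derivation:
Constraint 1 (U < Z) on D(U)={1,3,5,8} D(Z)={1,2,3,5}: U {1,3,5,8}->{1,3}; Z {1,2,3,5}->{2,3,5}
Constraint 2 (U < Z) on D(U)={1,3} D(Z)={2,3,5}: no change
Constraint 3 (U + X = Z) on D(U)={1,3} D(X)={2,3,6,7} D(Z)={2,3,5}: X {2,3,6,7}->{2}; Z {2,3,5}->{3,5}
So after all 3 constraints: D(X) = {2}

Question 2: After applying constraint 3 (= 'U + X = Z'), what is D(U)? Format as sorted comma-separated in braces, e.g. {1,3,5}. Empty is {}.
Answer: {1,3}

Derivation:
Constraint 1 (U < Z) on D(U)={1,3,5,8} D(Z)={1,2,3,5}: U {1,3,5,8}->{1,3}; Z {1,2,3,5}->{2,3,5}
Constraint 2 (U < Z) on D(U)={1,3} D(Z)={2,3,5}: no change
Constraint 3 (U + X = Z) on D(U)={1,3} D(X)={2,3,6,7} D(Z)={2,3,5}: X {2,3,6,7}->{2}; Z {2,3,5}->{3,5}
So after constraint 3: D(U) = {1,3}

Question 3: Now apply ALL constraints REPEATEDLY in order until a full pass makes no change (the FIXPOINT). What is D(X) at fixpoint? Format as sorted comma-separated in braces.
pass 0 (initial): D(X)={2,3,6,7}
pass 1: U {1,3,5,8}->{1,3}; X {2,3,6,7}->{2}; Z {1,2,3,5}->{3,5}
pass 2: no change
Fixpoint after 2 passes: D(X) = {2}

Answer: {2}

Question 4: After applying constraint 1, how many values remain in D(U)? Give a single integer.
Answer: 2

Derivation:
Constraint 1 (U < Z) on D(U)={1,3,5,8} D(Z)={1,2,3,5}: U {1,3,5,8}->{1,3}; Z {1,2,3,5}->{2,3,5}
So after constraint 1: D(U)={1,3}, size = 2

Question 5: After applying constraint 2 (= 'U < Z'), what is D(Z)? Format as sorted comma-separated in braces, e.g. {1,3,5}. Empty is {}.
Constraint 1 (U < Z) on D(U)={1,3,5,8} D(Z)={1,2,3,5}: U {1,3,5,8}->{1,3}; Z {1,2,3,5}->{2,3,5}
Constraint 2 (U < Z) on D(U)={1,3} D(Z)={2,3,5}: no change
So after constraint 2: D(Z) = {2,3,5}

Answer: {2,3,5}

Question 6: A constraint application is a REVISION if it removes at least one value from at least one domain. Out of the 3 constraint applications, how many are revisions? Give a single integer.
Constraint 1 (U < Z) on D(U)={1,3,5,8} D(Z)={1,2,3,5}: U {1,3,5,8}->{1,3}; Z {1,2,3,5}->{2,3,5} => REVISION
Constraint 2 (U < Z) on D(U)={1,3} D(Z)={2,3,5}: no change => not a revision
Constraint 3 (U + X = Z) on D(U)={1,3} D(X)={2,3,6,7} D(Z)={2,3,5}: X {2,3,6,7}->{2}; Z {2,3,5}->{3,5} => REVISION
Total revisions = 2

Answer: 2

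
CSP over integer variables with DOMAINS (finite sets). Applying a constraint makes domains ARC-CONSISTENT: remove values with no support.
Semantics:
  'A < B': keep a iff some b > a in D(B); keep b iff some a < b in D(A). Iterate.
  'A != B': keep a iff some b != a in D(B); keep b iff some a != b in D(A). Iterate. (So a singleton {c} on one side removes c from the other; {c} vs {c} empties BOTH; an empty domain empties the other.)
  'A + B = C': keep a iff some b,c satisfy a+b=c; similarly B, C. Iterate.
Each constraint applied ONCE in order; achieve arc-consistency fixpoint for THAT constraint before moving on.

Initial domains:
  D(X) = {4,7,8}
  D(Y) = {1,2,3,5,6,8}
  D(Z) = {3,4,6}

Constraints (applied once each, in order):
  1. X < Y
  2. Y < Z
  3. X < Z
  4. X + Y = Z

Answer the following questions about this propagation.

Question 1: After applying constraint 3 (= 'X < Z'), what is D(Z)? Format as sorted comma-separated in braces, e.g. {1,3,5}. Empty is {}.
Answer: {6}

Derivation:
Constraint 1 (X < Y) on D(X)={4,7,8} D(Y)={1,2,3,5,6,8}: X {4,7,8}->{4,7}; Y {1,2,3,5,6,8}->{5,6,8}
Constraint 2 (Y < Z) on D(Y)={5,6,8} D(Z)={3,4,6}: Y {5,6,8}->{5}; Z {3,4,6}->{6}
Constraint 3 (X < Z) on D(X)={4,7} D(Z)={6}: X {4,7}->{4}
So after constraint 3: D(Z) = {6}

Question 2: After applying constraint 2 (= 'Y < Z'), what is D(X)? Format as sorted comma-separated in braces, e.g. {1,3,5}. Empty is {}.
Constraint 1 (X < Y) on D(X)={4,7,8} D(Y)={1,2,3,5,6,8}: X {4,7,8}->{4,7}; Y {1,2,3,5,6,8}->{5,6,8}
Constraint 2 (Y < Z) on D(Y)={5,6,8} D(Z)={3,4,6}: Y {5,6,8}->{5}; Z {3,4,6}->{6}
So after constraint 2: D(X) = {4,7}

Answer: {4,7}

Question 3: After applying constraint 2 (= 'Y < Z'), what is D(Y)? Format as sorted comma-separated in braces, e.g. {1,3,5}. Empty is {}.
Constraint 1 (X < Y) on D(X)={4,7,8} D(Y)={1,2,3,5,6,8}: X {4,7,8}->{4,7}; Y {1,2,3,5,6,8}->{5,6,8}
Constraint 2 (Y < Z) on D(Y)={5,6,8} D(Z)={3,4,6}: Y {5,6,8}->{5}; Z {3,4,6}->{6}
So after constraint 2: D(Y) = {5}

Answer: {5}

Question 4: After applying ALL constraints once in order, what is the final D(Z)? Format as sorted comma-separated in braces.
Constraint 1 (X < Y) on D(X)={4,7,8} D(Y)={1,2,3,5,6,8}: X {4,7,8}->{4,7}; Y {1,2,3,5,6,8}->{5,6,8}
Constraint 2 (Y < Z) on D(Y)={5,6,8} D(Z)={3,4,6}: Y {5,6,8}->{5}; Z {3,4,6}->{6}
Constraint 3 (X < Z) on D(X)={4,7} D(Z)={6}: X {4,7}->{4}
Constraint 4 (X + Y = Z) on D(X)={4} D(Y)={5} D(Z)={6}: X {4}->{}; Y {5}->{}; Z {6}->{}
So after all 4 constraints: D(Z) = {}

Answer: {}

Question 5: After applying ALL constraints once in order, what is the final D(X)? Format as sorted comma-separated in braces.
Constraint 1 (X < Y) on D(X)={4,7,8} D(Y)={1,2,3,5,6,8}: X {4,7,8}->{4,7}; Y {1,2,3,5,6,8}->{5,6,8}
Constraint 2 (Y < Z) on D(Y)={5,6,8} D(Z)={3,4,6}: Y {5,6,8}->{5}; Z {3,4,6}->{6}
Constraint 3 (X < Z) on D(X)={4,7} D(Z)={6}: X {4,7}->{4}
Constraint 4 (X + Y = Z) on D(X)={4} D(Y)={5} D(Z)={6}: X {4}->{}; Y {5}->{}; Z {6}->{}
So after all 4 constraints: D(X) = {}

Answer: {}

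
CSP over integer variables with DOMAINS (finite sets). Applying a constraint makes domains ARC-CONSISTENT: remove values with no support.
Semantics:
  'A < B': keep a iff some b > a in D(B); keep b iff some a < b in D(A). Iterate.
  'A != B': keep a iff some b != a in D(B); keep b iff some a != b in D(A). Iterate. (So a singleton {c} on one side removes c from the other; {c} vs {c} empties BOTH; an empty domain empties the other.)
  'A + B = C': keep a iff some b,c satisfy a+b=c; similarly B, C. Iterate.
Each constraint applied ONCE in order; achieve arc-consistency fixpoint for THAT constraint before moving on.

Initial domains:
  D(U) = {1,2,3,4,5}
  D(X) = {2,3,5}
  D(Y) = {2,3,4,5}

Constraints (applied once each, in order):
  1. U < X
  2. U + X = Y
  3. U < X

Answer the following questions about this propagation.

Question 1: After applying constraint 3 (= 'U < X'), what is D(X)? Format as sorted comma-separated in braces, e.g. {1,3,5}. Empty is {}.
Constraint 1 (U < X) on D(U)={1,2,3,4,5} D(X)={2,3,5}: U {1,2,3,4,5}->{1,2,3,4}
Constraint 2 (U + X = Y) on D(U)={1,2,3,4} D(X)={2,3,5} D(Y)={2,3,4,5}: U {1,2,3,4}->{1,2,3}; X {2,3,5}->{2,3}; Y {2,3,4,5}->{3,4,5}
Constraint 3 (U < X) on D(U)={1,2,3} D(X)={2,3}: U {1,2,3}->{1,2}
So after constraint 3: D(X) = {2,3}

Answer: {2,3}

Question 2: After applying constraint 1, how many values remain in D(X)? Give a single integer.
Constraint 1 (U < X) on D(U)={1,2,3,4,5} D(X)={2,3,5}: U {1,2,3,4,5}->{1,2,3,4}
So after constraint 1: D(X)={2,3,5}, size = 3

Answer: 3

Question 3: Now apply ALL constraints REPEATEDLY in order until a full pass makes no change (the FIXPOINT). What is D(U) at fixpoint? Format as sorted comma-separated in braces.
pass 0 (initial): D(U)={1,2,3,4,5}
pass 1: U {1,2,3,4,5}->{1,2}; X {2,3,5}->{2,3}; Y {2,3,4,5}->{3,4,5}
pass 2: no change
Fixpoint after 2 passes: D(U) = {1,2}

Answer: {1,2}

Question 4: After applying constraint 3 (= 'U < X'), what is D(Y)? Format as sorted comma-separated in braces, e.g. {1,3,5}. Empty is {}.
Answer: {3,4,5}

Derivation:
Constraint 1 (U < X) on D(U)={1,2,3,4,5} D(X)={2,3,5}: U {1,2,3,4,5}->{1,2,3,4}
Constraint 2 (U + X = Y) on D(U)={1,2,3,4} D(X)={2,3,5} D(Y)={2,3,4,5}: U {1,2,3,4}->{1,2,3}; X {2,3,5}->{2,3}; Y {2,3,4,5}->{3,4,5}
Constraint 3 (U < X) on D(U)={1,2,3} D(X)={2,3}: U {1,2,3}->{1,2}
So after constraint 3: D(Y) = {3,4,5}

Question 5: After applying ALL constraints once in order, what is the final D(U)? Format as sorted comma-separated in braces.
Constraint 1 (U < X) on D(U)={1,2,3,4,5} D(X)={2,3,5}: U {1,2,3,4,5}->{1,2,3,4}
Constraint 2 (U + X = Y) on D(U)={1,2,3,4} D(X)={2,3,5} D(Y)={2,3,4,5}: U {1,2,3,4}->{1,2,3}; X {2,3,5}->{2,3}; Y {2,3,4,5}->{3,4,5}
Constraint 3 (U < X) on D(U)={1,2,3} D(X)={2,3}: U {1,2,3}->{1,2}
So after all 3 constraints: D(U) = {1,2}

Answer: {1,2}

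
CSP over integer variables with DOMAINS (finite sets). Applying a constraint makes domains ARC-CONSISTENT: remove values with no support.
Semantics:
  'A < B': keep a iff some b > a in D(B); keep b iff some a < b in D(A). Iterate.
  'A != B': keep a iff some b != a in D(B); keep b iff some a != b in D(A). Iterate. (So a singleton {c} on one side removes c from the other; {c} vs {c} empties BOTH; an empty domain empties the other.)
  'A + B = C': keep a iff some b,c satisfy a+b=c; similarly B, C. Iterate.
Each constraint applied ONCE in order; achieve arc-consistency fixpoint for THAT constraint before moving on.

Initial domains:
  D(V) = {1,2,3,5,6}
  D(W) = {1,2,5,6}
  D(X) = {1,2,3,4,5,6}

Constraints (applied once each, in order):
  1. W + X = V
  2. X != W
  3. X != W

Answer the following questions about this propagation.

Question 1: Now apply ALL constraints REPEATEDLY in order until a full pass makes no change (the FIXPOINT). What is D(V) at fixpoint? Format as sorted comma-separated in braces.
pass 0 (initial): D(V)={1,2,3,5,6}
pass 1: V {1,2,3,5,6}->{2,3,5,6}; W {1,2,5,6}->{1,2,5}; X {1,2,3,4,5,6}->{1,2,3,4,5}
pass 2: no change
Fixpoint after 2 passes: D(V) = {2,3,5,6}

Answer: {2,3,5,6}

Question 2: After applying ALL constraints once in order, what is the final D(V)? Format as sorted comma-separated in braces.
Answer: {2,3,5,6}

Derivation:
Constraint 1 (W + X = V) on D(W)={1,2,5,6} D(X)={1,2,3,4,5,6} D(V)={1,2,3,5,6}: W {1,2,5,6}->{1,2,5}; X {1,2,3,4,5,6}->{1,2,3,4,5}; V {1,2,3,5,6}->{2,3,5,6}
Constraint 2 (X != W) on D(X)={1,2,3,4,5} D(W)={1,2,5}: no change
Constraint 3 (X != W) on D(X)={1,2,3,4,5} D(W)={1,2,5}: no change
So after all 3 constraints: D(V) = {2,3,5,6}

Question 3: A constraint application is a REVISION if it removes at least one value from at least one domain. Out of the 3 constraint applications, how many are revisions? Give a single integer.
Constraint 1 (W + X = V) on D(W)={1,2,5,6} D(X)={1,2,3,4,5,6} D(V)={1,2,3,5,6}: W {1,2,5,6}->{1,2,5}; X {1,2,3,4,5,6}->{1,2,3,4,5}; V {1,2,3,5,6}->{2,3,5,6} => REVISION
Constraint 2 (X != W) on D(X)={1,2,3,4,5} D(W)={1,2,5}: no change => not a revision
Constraint 3 (X != W) on D(X)={1,2,3,4,5} D(W)={1,2,5}: no change => not a revision
Total revisions = 1

Answer: 1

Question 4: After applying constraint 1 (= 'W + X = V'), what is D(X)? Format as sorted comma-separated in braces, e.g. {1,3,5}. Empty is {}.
Constraint 1 (W + X = V) on D(W)={1,2,5,6} D(X)={1,2,3,4,5,6} D(V)={1,2,3,5,6}: W {1,2,5,6}->{1,2,5}; X {1,2,3,4,5,6}->{1,2,3,4,5}; V {1,2,3,5,6}->{2,3,5,6}
So after constraint 1: D(X) = {1,2,3,4,5}

Answer: {1,2,3,4,5}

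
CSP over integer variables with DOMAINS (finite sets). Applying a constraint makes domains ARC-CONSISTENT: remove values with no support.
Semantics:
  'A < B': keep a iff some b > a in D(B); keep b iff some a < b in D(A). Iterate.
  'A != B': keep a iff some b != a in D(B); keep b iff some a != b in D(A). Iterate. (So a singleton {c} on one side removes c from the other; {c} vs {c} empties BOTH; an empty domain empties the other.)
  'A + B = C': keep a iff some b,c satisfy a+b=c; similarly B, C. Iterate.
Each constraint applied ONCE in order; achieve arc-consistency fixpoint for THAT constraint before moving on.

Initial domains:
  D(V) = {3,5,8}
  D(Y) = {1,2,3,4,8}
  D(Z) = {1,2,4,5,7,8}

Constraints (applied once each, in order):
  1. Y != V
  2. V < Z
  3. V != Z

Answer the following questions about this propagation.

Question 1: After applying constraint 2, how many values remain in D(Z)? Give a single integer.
Constraint 1 (Y != V) on D(Y)={1,2,3,4,8} D(V)={3,5,8}: no change
Constraint 2 (V < Z) on D(V)={3,5,8} D(Z)={1,2,4,5,7,8}: V {3,5,8}->{3,5}; Z {1,2,4,5,7,8}->{4,5,7,8}
So after constraint 2: D(Z)={4,5,7,8}, size = 4

Answer: 4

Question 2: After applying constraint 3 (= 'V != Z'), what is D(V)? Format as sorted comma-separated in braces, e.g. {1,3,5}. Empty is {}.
Constraint 1 (Y != V) on D(Y)={1,2,3,4,8} D(V)={3,5,8}: no change
Constraint 2 (V < Z) on D(V)={3,5,8} D(Z)={1,2,4,5,7,8}: V {3,5,8}->{3,5}; Z {1,2,4,5,7,8}->{4,5,7,8}
Constraint 3 (V != Z) on D(V)={3,5} D(Z)={4,5,7,8}: no change
So after constraint 3: D(V) = {3,5}

Answer: {3,5}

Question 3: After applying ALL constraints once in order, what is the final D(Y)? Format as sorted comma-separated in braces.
Constraint 1 (Y != V) on D(Y)={1,2,3,4,8} D(V)={3,5,8}: no change
Constraint 2 (V < Z) on D(V)={3,5,8} D(Z)={1,2,4,5,7,8}: V {3,5,8}->{3,5}; Z {1,2,4,5,7,8}->{4,5,7,8}
Constraint 3 (V != Z) on D(V)={3,5} D(Z)={4,5,7,8}: no change
So after all 3 constraints: D(Y) = {1,2,3,4,8}

Answer: {1,2,3,4,8}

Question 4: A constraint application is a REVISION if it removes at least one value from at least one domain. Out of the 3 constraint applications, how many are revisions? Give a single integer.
Constraint 1 (Y != V) on D(Y)={1,2,3,4,8} D(V)={3,5,8}: no change => not a revision
Constraint 2 (V < Z) on D(V)={3,5,8} D(Z)={1,2,4,5,7,8}: V {3,5,8}->{3,5}; Z {1,2,4,5,7,8}->{4,5,7,8} => REVISION
Constraint 3 (V != Z) on D(V)={3,5} D(Z)={4,5,7,8}: no change => not a revision
Total revisions = 1

Answer: 1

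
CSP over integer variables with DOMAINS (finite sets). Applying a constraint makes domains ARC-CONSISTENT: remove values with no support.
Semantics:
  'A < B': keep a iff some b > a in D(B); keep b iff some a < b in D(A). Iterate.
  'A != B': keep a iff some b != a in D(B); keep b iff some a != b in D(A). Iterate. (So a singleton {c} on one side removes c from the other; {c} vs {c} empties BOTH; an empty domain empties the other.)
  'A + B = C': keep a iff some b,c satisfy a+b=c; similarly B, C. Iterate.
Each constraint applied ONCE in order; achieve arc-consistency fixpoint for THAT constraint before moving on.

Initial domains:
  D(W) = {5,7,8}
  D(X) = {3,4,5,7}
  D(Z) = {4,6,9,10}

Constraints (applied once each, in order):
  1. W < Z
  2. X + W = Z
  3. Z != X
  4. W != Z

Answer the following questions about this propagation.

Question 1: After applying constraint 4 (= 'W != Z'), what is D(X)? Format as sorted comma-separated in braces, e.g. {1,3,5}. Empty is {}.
Constraint 1 (W < Z) on D(W)={5,7,8} D(Z)={4,6,9,10}: Z {4,6,9,10}->{6,9,10}
Constraint 2 (X + W = Z) on D(X)={3,4,5,7} D(W)={5,7,8} D(Z)={6,9,10}: X {3,4,5,7}->{3,4,5}; W {5,7,8}->{5,7}; Z {6,9,10}->{9,10}
Constraint 3 (Z != X) on D(Z)={9,10} D(X)={3,4,5}: no change
Constraint 4 (W != Z) on D(W)={5,7} D(Z)={9,10}: no change
So after constraint 4: D(X) = {3,4,5}

Answer: {3,4,5}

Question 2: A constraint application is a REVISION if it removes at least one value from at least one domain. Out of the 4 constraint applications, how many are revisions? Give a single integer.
Constraint 1 (W < Z) on D(W)={5,7,8} D(Z)={4,6,9,10}: Z {4,6,9,10}->{6,9,10} => REVISION
Constraint 2 (X + W = Z) on D(X)={3,4,5,7} D(W)={5,7,8} D(Z)={6,9,10}: X {3,4,5,7}->{3,4,5}; W {5,7,8}->{5,7}; Z {6,9,10}->{9,10} => REVISION
Constraint 3 (Z != X) on D(Z)={9,10} D(X)={3,4,5}: no change => not a revision
Constraint 4 (W != Z) on D(W)={5,7} D(Z)={9,10}: no change => not a revision
Total revisions = 2

Answer: 2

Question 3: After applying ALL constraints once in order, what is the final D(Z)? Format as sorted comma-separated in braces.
Answer: {9,10}

Derivation:
Constraint 1 (W < Z) on D(W)={5,7,8} D(Z)={4,6,9,10}: Z {4,6,9,10}->{6,9,10}
Constraint 2 (X + W = Z) on D(X)={3,4,5,7} D(W)={5,7,8} D(Z)={6,9,10}: X {3,4,5,7}->{3,4,5}; W {5,7,8}->{5,7}; Z {6,9,10}->{9,10}
Constraint 3 (Z != X) on D(Z)={9,10} D(X)={3,4,5}: no change
Constraint 4 (W != Z) on D(W)={5,7} D(Z)={9,10}: no change
So after all 4 constraints: D(Z) = {9,10}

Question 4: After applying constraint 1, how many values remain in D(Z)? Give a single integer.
Answer: 3

Derivation:
Constraint 1 (W < Z) on D(W)={5,7,8} D(Z)={4,6,9,10}: Z {4,6,9,10}->{6,9,10}
So after constraint 1: D(Z)={6,9,10}, size = 3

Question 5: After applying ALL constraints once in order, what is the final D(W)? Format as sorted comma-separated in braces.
Constraint 1 (W < Z) on D(W)={5,7,8} D(Z)={4,6,9,10}: Z {4,6,9,10}->{6,9,10}
Constraint 2 (X + W = Z) on D(X)={3,4,5,7} D(W)={5,7,8} D(Z)={6,9,10}: X {3,4,5,7}->{3,4,5}; W {5,7,8}->{5,7}; Z {6,9,10}->{9,10}
Constraint 3 (Z != X) on D(Z)={9,10} D(X)={3,4,5}: no change
Constraint 4 (W != Z) on D(W)={5,7} D(Z)={9,10}: no change
So after all 4 constraints: D(W) = {5,7}

Answer: {5,7}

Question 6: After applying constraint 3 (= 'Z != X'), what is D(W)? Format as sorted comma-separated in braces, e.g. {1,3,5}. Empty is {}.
Constraint 1 (W < Z) on D(W)={5,7,8} D(Z)={4,6,9,10}: Z {4,6,9,10}->{6,9,10}
Constraint 2 (X + W = Z) on D(X)={3,4,5,7} D(W)={5,7,8} D(Z)={6,9,10}: X {3,4,5,7}->{3,4,5}; W {5,7,8}->{5,7}; Z {6,9,10}->{9,10}
Constraint 3 (Z != X) on D(Z)={9,10} D(X)={3,4,5}: no change
So after constraint 3: D(W) = {5,7}

Answer: {5,7}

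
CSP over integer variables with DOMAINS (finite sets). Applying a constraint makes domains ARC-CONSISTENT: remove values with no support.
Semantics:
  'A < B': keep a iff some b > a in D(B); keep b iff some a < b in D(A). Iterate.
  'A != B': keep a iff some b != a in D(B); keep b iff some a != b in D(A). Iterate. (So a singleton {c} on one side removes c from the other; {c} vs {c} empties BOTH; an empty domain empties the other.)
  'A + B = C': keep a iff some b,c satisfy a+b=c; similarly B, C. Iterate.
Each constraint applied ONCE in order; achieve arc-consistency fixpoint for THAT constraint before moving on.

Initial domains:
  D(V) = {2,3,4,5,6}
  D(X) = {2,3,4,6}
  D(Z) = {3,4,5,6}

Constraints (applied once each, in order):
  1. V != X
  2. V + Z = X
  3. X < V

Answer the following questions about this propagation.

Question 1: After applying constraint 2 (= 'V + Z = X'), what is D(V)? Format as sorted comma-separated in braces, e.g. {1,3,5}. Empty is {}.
Answer: {2,3}

Derivation:
Constraint 1 (V != X) on D(V)={2,3,4,5,6} D(X)={2,3,4,6}: no change
Constraint 2 (V + Z = X) on D(V)={2,3,4,5,6} D(Z)={3,4,5,6} D(X)={2,3,4,6}: V {2,3,4,5,6}->{2,3}; Z {3,4,5,6}->{3,4}; X {2,3,4,6}->{6}
So after constraint 2: D(V) = {2,3}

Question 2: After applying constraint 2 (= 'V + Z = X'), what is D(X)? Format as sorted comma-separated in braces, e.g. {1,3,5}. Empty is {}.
Answer: {6}

Derivation:
Constraint 1 (V != X) on D(V)={2,3,4,5,6} D(X)={2,3,4,6}: no change
Constraint 2 (V + Z = X) on D(V)={2,3,4,5,6} D(Z)={3,4,5,6} D(X)={2,3,4,6}: V {2,3,4,5,6}->{2,3}; Z {3,4,5,6}->{3,4}; X {2,3,4,6}->{6}
So after constraint 2: D(X) = {6}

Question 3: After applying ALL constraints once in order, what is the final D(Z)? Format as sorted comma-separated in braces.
Constraint 1 (V != X) on D(V)={2,3,4,5,6} D(X)={2,3,4,6}: no change
Constraint 2 (V + Z = X) on D(V)={2,3,4,5,6} D(Z)={3,4,5,6} D(X)={2,3,4,6}: V {2,3,4,5,6}->{2,3}; Z {3,4,5,6}->{3,4}; X {2,3,4,6}->{6}
Constraint 3 (X < V) on D(X)={6} D(V)={2,3}: X {6}->{}; V {2,3}->{}
So after all 3 constraints: D(Z) = {3,4}

Answer: {3,4}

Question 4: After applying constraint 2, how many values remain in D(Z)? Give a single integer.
Answer: 2

Derivation:
Constraint 1 (V != X) on D(V)={2,3,4,5,6} D(X)={2,3,4,6}: no change
Constraint 2 (V + Z = X) on D(V)={2,3,4,5,6} D(Z)={3,4,5,6} D(X)={2,3,4,6}: V {2,3,4,5,6}->{2,3}; Z {3,4,5,6}->{3,4}; X {2,3,4,6}->{6}
So after constraint 2: D(Z)={3,4}, size = 2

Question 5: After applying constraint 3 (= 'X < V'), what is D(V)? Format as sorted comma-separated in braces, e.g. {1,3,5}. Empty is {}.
Constraint 1 (V != X) on D(V)={2,3,4,5,6} D(X)={2,3,4,6}: no change
Constraint 2 (V + Z = X) on D(V)={2,3,4,5,6} D(Z)={3,4,5,6} D(X)={2,3,4,6}: V {2,3,4,5,6}->{2,3}; Z {3,4,5,6}->{3,4}; X {2,3,4,6}->{6}
Constraint 3 (X < V) on D(X)={6} D(V)={2,3}: X {6}->{}; V {2,3}->{}
So after constraint 3: D(V) = {}

Answer: {}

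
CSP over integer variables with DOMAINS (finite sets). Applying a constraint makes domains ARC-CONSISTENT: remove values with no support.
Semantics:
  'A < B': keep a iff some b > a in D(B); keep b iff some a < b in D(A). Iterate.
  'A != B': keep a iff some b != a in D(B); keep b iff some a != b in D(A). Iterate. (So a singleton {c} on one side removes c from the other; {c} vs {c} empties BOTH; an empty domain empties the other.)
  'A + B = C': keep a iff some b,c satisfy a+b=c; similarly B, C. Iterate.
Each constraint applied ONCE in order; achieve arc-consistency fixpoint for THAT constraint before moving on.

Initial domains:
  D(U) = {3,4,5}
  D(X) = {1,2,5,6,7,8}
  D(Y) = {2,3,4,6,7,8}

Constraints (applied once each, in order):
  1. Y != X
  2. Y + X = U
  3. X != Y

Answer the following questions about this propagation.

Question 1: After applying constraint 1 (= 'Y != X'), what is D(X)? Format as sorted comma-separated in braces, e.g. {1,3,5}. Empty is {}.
Constraint 1 (Y != X) on D(Y)={2,3,4,6,7,8} D(X)={1,2,5,6,7,8}: no change
So after constraint 1: D(X) = {1,2,5,6,7,8}

Answer: {1,2,5,6,7,8}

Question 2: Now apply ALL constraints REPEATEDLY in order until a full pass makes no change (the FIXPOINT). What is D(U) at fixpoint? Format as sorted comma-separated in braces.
pass 0 (initial): D(U)={3,4,5}
pass 1: X {1,2,5,6,7,8}->{1,2}; Y {2,3,4,6,7,8}->{2,3,4}
pass 2: no change
Fixpoint after 2 passes: D(U) = {3,4,5}

Answer: {3,4,5}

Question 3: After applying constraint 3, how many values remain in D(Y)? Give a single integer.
Constraint 1 (Y != X) on D(Y)={2,3,4,6,7,8} D(X)={1,2,5,6,7,8}: no change
Constraint 2 (Y + X = U) on D(Y)={2,3,4,6,7,8} D(X)={1,2,5,6,7,8} D(U)={3,4,5}: Y {2,3,4,6,7,8}->{2,3,4}; X {1,2,5,6,7,8}->{1,2}
Constraint 3 (X != Y) on D(X)={1,2} D(Y)={2,3,4}: no change
So after constraint 3: D(Y)={2,3,4}, size = 3

Answer: 3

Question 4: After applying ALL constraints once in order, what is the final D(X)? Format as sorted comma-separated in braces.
Answer: {1,2}

Derivation:
Constraint 1 (Y != X) on D(Y)={2,3,4,6,7,8} D(X)={1,2,5,6,7,8}: no change
Constraint 2 (Y + X = U) on D(Y)={2,3,4,6,7,8} D(X)={1,2,5,6,7,8} D(U)={3,4,5}: Y {2,3,4,6,7,8}->{2,3,4}; X {1,2,5,6,7,8}->{1,2}
Constraint 3 (X != Y) on D(X)={1,2} D(Y)={2,3,4}: no change
So after all 3 constraints: D(X) = {1,2}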